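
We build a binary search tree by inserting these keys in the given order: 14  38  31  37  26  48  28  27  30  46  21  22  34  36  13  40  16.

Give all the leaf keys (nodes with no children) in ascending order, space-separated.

Insert 14: tree is empty, so 14 becomes the root.
Insert 38: 38 > 14 → go right. Place as right child of 14.
Insert 31: 31 > 14 → go right; 31 < 38 → go left. Place as left child of 38.
Insert 37: 37 > 14 → go right; 37 < 38 → go left; 37 > 31 → go right. Place as right child of 31.
Insert 26: 26 > 14 → go right; 26 < 38 → go left; 26 < 31 → go left. Place as left child of 31.
Insert 48: 48 > 14 → go right; 48 > 38 → go right. Place as right child of 38.
Insert 28: 28 > 14 → go right; 28 < 38 → go left; 28 < 31 → go left; 28 > 26 → go right. Place as right child of 26.
Insert 27: 27 > 14 → go right; 27 < 38 → go left; 27 < 31 → go left; 27 > 26 → go right; 27 < 28 → go left. Place as left child of 28.
Insert 30: 30 > 14 → go right; 30 < 38 → go left; 30 < 31 → go left; 30 > 26 → go right; 30 > 28 → go right. Place as right child of 28.
Insert 46: 46 > 14 → go right; 46 > 38 → go right; 46 < 48 → go left. Place as left child of 48.
Insert 21: 21 > 14 → go right; 21 < 38 → go left; 21 < 31 → go left; 21 < 26 → go left. Place as left child of 26.
Insert 22: 22 > 14 → go right; 22 < 38 → go left; 22 < 31 → go left; 22 < 26 → go left; 22 > 21 → go right. Place as right child of 21.
Insert 34: 34 > 14 → go right; 34 < 38 → go left; 34 > 31 → go right; 34 < 37 → go left. Place as left child of 37.
Insert 36: 36 > 14 → go right; 36 < 38 → go left; 36 > 31 → go right; 36 < 37 → go left; 36 > 34 → go right. Place as right child of 34.
Insert 13: 13 < 14 → go left. Place as left child of 14.
Insert 40: 40 > 14 → go right; 40 > 38 → go right; 40 < 48 → go left; 40 < 46 → go left. Place as left child of 46.
Insert 16: 16 > 14 → go right; 16 < 38 → go left; 16 < 31 → go left; 16 < 26 → go left; 16 < 21 → go left. Place as left child of 21.

13 16 22 27 30 36 40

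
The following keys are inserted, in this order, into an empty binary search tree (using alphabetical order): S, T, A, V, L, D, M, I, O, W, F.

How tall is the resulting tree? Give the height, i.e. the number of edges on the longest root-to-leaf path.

Insert S: tree is empty, so S becomes the root.
Insert T: T > S → go right. Place as right child of S.
Insert A: A < S → go left. Place as left child of S.
Insert V: V > S → go right; V > T → go right. Place as right child of T.
Insert L: L < S → go left; L > A → go right. Place as right child of A.
Insert D: D < S → go left; D > A → go right; D < L → go left. Place as left child of L.
Insert M: M < S → go left; M > A → go right; M > L → go right. Place as right child of L.
Insert I: I < S → go left; I > A → go right; I < L → go left; I > D → go right. Place as right child of D.
Insert O: O < S → go left; O > A → go right; O > L → go right; O > M → go right. Place as right child of M.
Insert W: W > S → go right; W > T → go right; W > V → go right. Place as right child of V.
Insert F: F < S → go left; F > A → go right; F < L → go left; F > D → go right; F < I → go left. Place as left child of I.

The deepest node is F at depth 5.

5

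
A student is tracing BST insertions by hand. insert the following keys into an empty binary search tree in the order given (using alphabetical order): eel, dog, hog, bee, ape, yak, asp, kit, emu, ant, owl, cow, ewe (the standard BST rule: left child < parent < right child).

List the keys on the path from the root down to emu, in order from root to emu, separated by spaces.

eel: root
dog: left child of eel (depth 1)
hog: right child of eel (depth 1)
bee: left child of dog (depth 2)
ape: left child of bee (depth 3)
yak: right child of hog (depth 2)
asp: right child of ape (depth 4)
kit: left child of yak (depth 3)
emu: left child of hog (depth 2)
ant: left child of ape (depth 4)
owl: right child of kit (depth 4)
cow: right child of bee (depth 3)
ewe: right child of emu (depth 3)

eel hog emu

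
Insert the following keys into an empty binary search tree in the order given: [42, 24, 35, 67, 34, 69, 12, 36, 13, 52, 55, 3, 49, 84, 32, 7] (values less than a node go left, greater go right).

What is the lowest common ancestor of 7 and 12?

12

42: root
24: left child of 42 (depth 1)
35: right child of 24 (depth 2)
67: right child of 42 (depth 1)
34: left child of 35 (depth 3)
69: right child of 67 (depth 2)
12: left child of 24 (depth 2)
36: right child of 35 (depth 3)
13: right child of 12 (depth 3)
52: left child of 67 (depth 2)
55: right child of 52 (depth 3)
3: left child of 12 (depth 3)
49: left child of 52 (depth 3)
84: right child of 69 (depth 3)
32: left child of 34 (depth 4)
7: right child of 3 (depth 4)

Path to 7: 42 → 24 → 12 → 3 → 7
Path to 12: 42 → 24 → 12
12 lies on both paths and is an ancestor of the other node.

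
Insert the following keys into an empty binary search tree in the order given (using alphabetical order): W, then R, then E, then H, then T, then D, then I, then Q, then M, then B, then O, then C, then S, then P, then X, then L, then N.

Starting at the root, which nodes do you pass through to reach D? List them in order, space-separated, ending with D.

W R E D

Resulting structure (node: left, right):
  W: L=R, R=X
  R: L=E, R=T
  E: L=D, R=H
  H: L=–, R=I
  T: L=S, R=–
  D: L=B, R=–
  I: L=–, R=Q
  Q: L=M, R=–
  M: L=L, R=O
  B: L=–, R=C
  O: L=N, R=P
  C: L=–, R=–
  S: L=–, R=–
  P: L=–, R=–
  X: L=–, R=–
  L: L=–, R=–
  N: L=–, R=–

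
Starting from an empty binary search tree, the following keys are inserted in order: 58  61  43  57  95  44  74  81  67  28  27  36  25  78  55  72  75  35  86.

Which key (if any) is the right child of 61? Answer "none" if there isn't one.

95

58: root
61: right child of 58 (depth 1)
43: left child of 58 (depth 1)
57: right child of 43 (depth 2)
95: right child of 61 (depth 2)
44: left child of 57 (depth 3)
74: left child of 95 (depth 3)
81: right child of 74 (depth 4)
67: left child of 74 (depth 4)
28: left child of 43 (depth 2)
27: left child of 28 (depth 3)
36: right child of 28 (depth 3)
25: left child of 27 (depth 4)
78: left child of 81 (depth 5)
55: right child of 44 (depth 4)
72: right child of 67 (depth 5)
75: left child of 78 (depth 6)
35: left child of 36 (depth 4)
86: right child of 81 (depth 5)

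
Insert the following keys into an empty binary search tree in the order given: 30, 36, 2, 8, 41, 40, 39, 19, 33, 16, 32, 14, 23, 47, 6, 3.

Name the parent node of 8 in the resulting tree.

2

30: root
36: right child of 30 (depth 1)
2: left child of 30 (depth 1)
8: right child of 2 (depth 2)
41: right child of 36 (depth 2)
40: left child of 41 (depth 3)
39: left child of 40 (depth 4)
19: right child of 8 (depth 3)
33: left child of 36 (depth 2)
16: left child of 19 (depth 4)
32: left child of 33 (depth 3)
14: left child of 16 (depth 5)
23: right child of 19 (depth 4)
47: right child of 41 (depth 3)
6: left child of 8 (depth 3)
3: left child of 6 (depth 4)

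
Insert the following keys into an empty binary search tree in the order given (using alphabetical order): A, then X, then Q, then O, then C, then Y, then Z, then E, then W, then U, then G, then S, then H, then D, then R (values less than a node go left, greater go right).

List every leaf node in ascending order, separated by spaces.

A: root
X: right child of A (depth 1)
Q: left child of X (depth 2)
O: left child of Q (depth 3)
C: left child of O (depth 4)
Y: right child of X (depth 2)
Z: right child of Y (depth 3)
E: right child of C (depth 5)
W: right child of Q (depth 3)
U: left child of W (depth 4)
G: right child of E (depth 6)
S: left child of U (depth 5)
H: right child of G (depth 7)
D: left child of E (depth 6)
R: left child of S (depth 6)

D H R Z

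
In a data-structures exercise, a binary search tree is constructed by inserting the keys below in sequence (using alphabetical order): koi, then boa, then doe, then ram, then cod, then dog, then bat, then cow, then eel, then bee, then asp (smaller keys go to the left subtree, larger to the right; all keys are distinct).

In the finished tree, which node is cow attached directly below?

Insert koi: tree is empty, so koi becomes the root.
Insert boa: boa < koi → go left. Place as left child of koi.
Insert doe: doe < koi → go left; doe > boa → go right. Place as right child of boa.
Insert ram: ram > koi → go right. Place as right child of koi.
Insert cod: cod < koi → go left; cod > boa → go right; cod < doe → go left. Place as left child of doe.
Insert dog: dog < koi → go left; dog > boa → go right; dog > doe → go right. Place as right child of doe.
Insert bat: bat < koi → go left; bat < boa → go left. Place as left child of boa.
Insert cow: cow < koi → go left; cow > boa → go right; cow < doe → go left; cow > cod → go right. Place as right child of cod.
Insert eel: eel < koi → go left; eel > boa → go right; eel > doe → go right; eel > dog → go right. Place as right child of dog.
Insert bee: bee < koi → go left; bee < boa → go left; bee > bat → go right. Place as right child of bat.
Insert asp: asp < koi → go left; asp < boa → go left; asp < bat → go left. Place as left child of bat.

cod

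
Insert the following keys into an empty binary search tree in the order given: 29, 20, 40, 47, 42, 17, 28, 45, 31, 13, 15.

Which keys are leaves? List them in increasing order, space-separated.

Insert 29: tree is empty, so 29 becomes the root.
Insert 20: 20 < 29 → go left. Place as left child of 29.
Insert 40: 40 > 29 → go right. Place as right child of 29.
Insert 47: 47 > 29 → go right; 47 > 40 → go right. Place as right child of 40.
Insert 42: 42 > 29 → go right; 42 > 40 → go right; 42 < 47 → go left. Place as left child of 47.
Insert 17: 17 < 29 → go left; 17 < 20 → go left. Place as left child of 20.
Insert 28: 28 < 29 → go left; 28 > 20 → go right. Place as right child of 20.
Insert 45: 45 > 29 → go right; 45 > 40 → go right; 45 < 47 → go left; 45 > 42 → go right. Place as right child of 42.
Insert 31: 31 > 29 → go right; 31 < 40 → go left. Place as left child of 40.
Insert 13: 13 < 29 → go left; 13 < 20 → go left; 13 < 17 → go left. Place as left child of 17.
Insert 15: 15 < 29 → go left; 15 < 20 → go left; 15 < 17 → go left; 15 > 13 → go right. Place as right child of 13.

15 28 31 45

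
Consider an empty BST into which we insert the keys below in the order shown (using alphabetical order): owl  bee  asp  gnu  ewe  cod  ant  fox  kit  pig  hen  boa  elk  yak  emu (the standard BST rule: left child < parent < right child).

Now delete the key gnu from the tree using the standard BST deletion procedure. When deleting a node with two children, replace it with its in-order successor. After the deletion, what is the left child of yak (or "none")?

Insert owl: tree is empty, so owl becomes the root.
Insert bee: bee < owl → go left. Place as left child of owl.
Insert asp: asp < owl → go left; asp < bee → go left. Place as left child of bee.
Insert gnu: gnu < owl → go left; gnu > bee → go right. Place as right child of bee.
Insert ewe: ewe < owl → go left; ewe > bee → go right; ewe < gnu → go left. Place as left child of gnu.
Insert cod: cod < owl → go left; cod > bee → go right; cod < gnu → go left; cod < ewe → go left. Place as left child of ewe.
Insert ant: ant < owl → go left; ant < bee → go left; ant < asp → go left. Place as left child of asp.
Insert fox: fox < owl → go left; fox > bee → go right; fox < gnu → go left; fox > ewe → go right. Place as right child of ewe.
Insert kit: kit < owl → go left; kit > bee → go right; kit > gnu → go right. Place as right child of gnu.
Insert pig: pig > owl → go right. Place as right child of owl.
Insert hen: hen < owl → go left; hen > bee → go right; hen > gnu → go right; hen < kit → go left. Place as left child of kit.
Insert boa: boa < owl → go left; boa > bee → go right; boa < gnu → go left; boa < ewe → go left; boa < cod → go left. Place as left child of cod.
Insert elk: elk < owl → go left; elk > bee → go right; elk < gnu → go left; elk < ewe → go left; elk > cod → go right. Place as right child of cod.
Insert yak: yak > owl → go right; yak > pig → go right. Place as right child of pig.
Insert emu: emu < owl → go left; emu > bee → go right; emu < gnu → go left; emu < ewe → go left; emu > cod → go right; emu > elk → go right. Place as right child of elk.

Delete gnu (two children — replace with in-order successor).
After deletion, yak's left child: none.

none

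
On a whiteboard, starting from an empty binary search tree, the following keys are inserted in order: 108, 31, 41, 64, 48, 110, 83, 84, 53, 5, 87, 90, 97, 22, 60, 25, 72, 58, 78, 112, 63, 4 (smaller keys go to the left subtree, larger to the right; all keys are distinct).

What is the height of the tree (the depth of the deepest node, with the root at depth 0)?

108: root
31: left child of 108 (depth 1)
41: right child of 31 (depth 2)
64: right child of 41 (depth 3)
48: left child of 64 (depth 4)
110: right child of 108 (depth 1)
83: right child of 64 (depth 4)
84: right child of 83 (depth 5)
53: right child of 48 (depth 5)
5: left child of 31 (depth 2)
87: right child of 84 (depth 6)
90: right child of 87 (depth 7)
97: right child of 90 (depth 8)
22: right child of 5 (depth 3)
60: right child of 53 (depth 6)
25: right child of 22 (depth 4)
72: left child of 83 (depth 5)
58: left child of 60 (depth 7)
78: right child of 72 (depth 6)
112: right child of 110 (depth 2)
63: right child of 60 (depth 7)
4: left child of 5 (depth 3)

The deepest node is 97 at depth 8.

8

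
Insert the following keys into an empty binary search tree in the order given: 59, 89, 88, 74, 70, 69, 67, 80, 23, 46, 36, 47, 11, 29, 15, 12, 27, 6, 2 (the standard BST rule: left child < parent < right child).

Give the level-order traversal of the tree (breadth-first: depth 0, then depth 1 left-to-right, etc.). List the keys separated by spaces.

Insert 59: tree is empty, so 59 becomes the root.
Insert 89: 89 > 59 → go right. Place as right child of 59.
Insert 88: 88 > 59 → go right; 88 < 89 → go left. Place as left child of 89.
Insert 74: 74 > 59 → go right; 74 < 89 → go left; 74 < 88 → go left. Place as left child of 88.
Insert 70: 70 > 59 → go right; 70 < 89 → go left; 70 < 88 → go left; 70 < 74 → go left. Place as left child of 74.
Insert 69: 69 > 59 → go right; 69 < 89 → go left; 69 < 88 → go left; 69 < 74 → go left; 69 < 70 → go left. Place as left child of 70.
Insert 67: 67 > 59 → go right; 67 < 89 → go left; 67 < 88 → go left; 67 < 74 → go left; 67 < 70 → go left; 67 < 69 → go left. Place as left child of 69.
Insert 80: 80 > 59 → go right; 80 < 89 → go left; 80 < 88 → go left; 80 > 74 → go right. Place as right child of 74.
Insert 23: 23 < 59 → go left. Place as left child of 59.
Insert 46: 46 < 59 → go left; 46 > 23 → go right. Place as right child of 23.
Insert 36: 36 < 59 → go left; 36 > 23 → go right; 36 < 46 → go left. Place as left child of 46.
Insert 47: 47 < 59 → go left; 47 > 23 → go right; 47 > 46 → go right. Place as right child of 46.
Insert 11: 11 < 59 → go left; 11 < 23 → go left. Place as left child of 23.
Insert 29: 29 < 59 → go left; 29 > 23 → go right; 29 < 46 → go left; 29 < 36 → go left. Place as left child of 36.
Insert 15: 15 < 59 → go left; 15 < 23 → go left; 15 > 11 → go right. Place as right child of 11.
Insert 12: 12 < 59 → go left; 12 < 23 → go left; 12 > 11 → go right; 12 < 15 → go left. Place as left child of 15.
Insert 27: 27 < 59 → go left; 27 > 23 → go right; 27 < 46 → go left; 27 < 36 → go left; 27 < 29 → go left. Place as left child of 29.
Insert 6: 6 < 59 → go left; 6 < 23 → go left; 6 < 11 → go left. Place as left child of 11.
Insert 2: 2 < 59 → go left; 2 < 23 → go left; 2 < 11 → go left; 2 < 6 → go left. Place as left child of 6.

59 23 89 11 46 88 6 15 36 47 74 2 12 29 70 80 27 69 67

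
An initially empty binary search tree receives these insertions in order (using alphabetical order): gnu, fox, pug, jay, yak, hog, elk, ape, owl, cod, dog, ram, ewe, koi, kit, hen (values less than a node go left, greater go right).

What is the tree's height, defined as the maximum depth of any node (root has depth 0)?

Insert gnu: tree is empty, so gnu becomes the root.
Insert fox: fox < gnu → go left. Place as left child of gnu.
Insert pug: pug > gnu → go right. Place as right child of gnu.
Insert jay: jay > gnu → go right; jay < pug → go left. Place as left child of pug.
Insert yak: yak > gnu → go right; yak > pug → go right. Place as right child of pug.
Insert hog: hog > gnu → go right; hog < pug → go left; hog < jay → go left. Place as left child of jay.
Insert elk: elk < gnu → go left; elk < fox → go left. Place as left child of fox.
Insert ape: ape < gnu → go left; ape < fox → go left; ape < elk → go left. Place as left child of elk.
Insert owl: owl > gnu → go right; owl < pug → go left; owl > jay → go right. Place as right child of jay.
Insert cod: cod < gnu → go left; cod < fox → go left; cod < elk → go left; cod > ape → go right. Place as right child of ape.
Insert dog: dog < gnu → go left; dog < fox → go left; dog < elk → go left; dog > ape → go right; dog > cod → go right. Place as right child of cod.
Insert ram: ram > gnu → go right; ram > pug → go right; ram < yak → go left. Place as left child of yak.
Insert ewe: ewe < gnu → go left; ewe < fox → go left; ewe > elk → go right. Place as right child of elk.
Insert koi: koi > gnu → go right; koi < pug → go left; koi > jay → go right; koi < owl → go left. Place as left child of owl.
Insert kit: kit > gnu → go right; kit < pug → go left; kit > jay → go right; kit < owl → go left; kit < koi → go left. Place as left child of koi.
Insert hen: hen > gnu → go right; hen < pug → go left; hen < jay → go left; hen < hog → go left. Place as left child of hog.

The deepest node is dog at depth 5.

5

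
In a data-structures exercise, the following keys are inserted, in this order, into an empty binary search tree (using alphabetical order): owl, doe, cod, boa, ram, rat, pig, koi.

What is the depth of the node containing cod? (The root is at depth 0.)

Resulting structure (node: left, right):
  owl: L=doe, R=ram
  doe: L=cod, R=koi
  cod: L=boa, R=–
  boa: L=–, R=–
  ram: L=pig, R=rat
  rat: L=–, R=–
  pig: L=–, R=–
  koi: L=–, R=–

Path to cod: owl → doe → cod, which is 2 edges.

2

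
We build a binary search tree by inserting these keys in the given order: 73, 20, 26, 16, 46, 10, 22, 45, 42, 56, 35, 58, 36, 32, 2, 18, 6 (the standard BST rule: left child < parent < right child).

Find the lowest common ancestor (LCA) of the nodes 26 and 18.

Insert 73: tree is empty, so 73 becomes the root.
Insert 20: 20 < 73 → go left. Place as left child of 73.
Insert 26: 26 < 73 → go left; 26 > 20 → go right. Place as right child of 20.
Insert 16: 16 < 73 → go left; 16 < 20 → go left. Place as left child of 20.
Insert 46: 46 < 73 → go left; 46 > 20 → go right; 46 > 26 → go right. Place as right child of 26.
Insert 10: 10 < 73 → go left; 10 < 20 → go left; 10 < 16 → go left. Place as left child of 16.
Insert 22: 22 < 73 → go left; 22 > 20 → go right; 22 < 26 → go left. Place as left child of 26.
Insert 45: 45 < 73 → go left; 45 > 20 → go right; 45 > 26 → go right; 45 < 46 → go left. Place as left child of 46.
Insert 42: 42 < 73 → go left; 42 > 20 → go right; 42 > 26 → go right; 42 < 46 → go left; 42 < 45 → go left. Place as left child of 45.
Insert 56: 56 < 73 → go left; 56 > 20 → go right; 56 > 26 → go right; 56 > 46 → go right. Place as right child of 46.
Insert 35: 35 < 73 → go left; 35 > 20 → go right; 35 > 26 → go right; 35 < 46 → go left; 35 < 45 → go left; 35 < 42 → go left. Place as left child of 42.
Insert 58: 58 < 73 → go left; 58 > 20 → go right; 58 > 26 → go right; 58 > 46 → go right; 58 > 56 → go right. Place as right child of 56.
Insert 36: 36 < 73 → go left; 36 > 20 → go right; 36 > 26 → go right; 36 < 46 → go left; 36 < 45 → go left; 36 < 42 → go left; 36 > 35 → go right. Place as right child of 35.
Insert 32: 32 < 73 → go left; 32 > 20 → go right; 32 > 26 → go right; 32 < 46 → go left; 32 < 45 → go left; 32 < 42 → go left; 32 < 35 → go left. Place as left child of 35.
Insert 2: 2 < 73 → go left; 2 < 20 → go left; 2 < 16 → go left; 2 < 10 → go left. Place as left child of 10.
Insert 18: 18 < 73 → go left; 18 < 20 → go left; 18 > 16 → go right. Place as right child of 16.
Insert 6: 6 < 73 → go left; 6 < 20 → go left; 6 < 16 → go left; 6 < 10 → go left; 6 > 2 → go right. Place as right child of 2.

Path to 26: 73 → 20 → 26
Path to 18: 73 → 20 → 16 → 18
The paths share a prefix ending at 20, then split left and right.

20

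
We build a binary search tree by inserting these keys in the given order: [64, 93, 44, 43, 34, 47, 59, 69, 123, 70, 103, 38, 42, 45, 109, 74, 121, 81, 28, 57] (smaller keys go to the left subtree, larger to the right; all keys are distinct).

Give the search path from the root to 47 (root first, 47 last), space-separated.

64 44 47

Insert 64: tree is empty, so 64 becomes the root.
Insert 93: 93 > 64 → go right. Place as right child of 64.
Insert 44: 44 < 64 → go left. Place as left child of 64.
Insert 43: 43 < 64 → go left; 43 < 44 → go left. Place as left child of 44.
Insert 34: 34 < 64 → go left; 34 < 44 → go left; 34 < 43 → go left. Place as left child of 43.
Insert 47: 47 < 64 → go left; 47 > 44 → go right. Place as right child of 44.
Insert 59: 59 < 64 → go left; 59 > 44 → go right; 59 > 47 → go right. Place as right child of 47.
Insert 69: 69 > 64 → go right; 69 < 93 → go left. Place as left child of 93.
Insert 123: 123 > 64 → go right; 123 > 93 → go right. Place as right child of 93.
Insert 70: 70 > 64 → go right; 70 < 93 → go left; 70 > 69 → go right. Place as right child of 69.
Insert 103: 103 > 64 → go right; 103 > 93 → go right; 103 < 123 → go left. Place as left child of 123.
Insert 38: 38 < 64 → go left; 38 < 44 → go left; 38 < 43 → go left; 38 > 34 → go right. Place as right child of 34.
Insert 42: 42 < 64 → go left; 42 < 44 → go left; 42 < 43 → go left; 42 > 34 → go right; 42 > 38 → go right. Place as right child of 38.
Insert 45: 45 < 64 → go left; 45 > 44 → go right; 45 < 47 → go left. Place as left child of 47.
Insert 109: 109 > 64 → go right; 109 > 93 → go right; 109 < 123 → go left; 109 > 103 → go right. Place as right child of 103.
Insert 74: 74 > 64 → go right; 74 < 93 → go left; 74 > 69 → go right; 74 > 70 → go right. Place as right child of 70.
Insert 121: 121 > 64 → go right; 121 > 93 → go right; 121 < 123 → go left; 121 > 103 → go right; 121 > 109 → go right. Place as right child of 109.
Insert 81: 81 > 64 → go right; 81 < 93 → go left; 81 > 69 → go right; 81 > 70 → go right; 81 > 74 → go right. Place as right child of 74.
Insert 28: 28 < 64 → go left; 28 < 44 → go left; 28 < 43 → go left; 28 < 34 → go left. Place as left child of 34.
Insert 57: 57 < 64 → go left; 57 > 44 → go right; 57 > 47 → go right; 57 < 59 → go left. Place as left child of 59.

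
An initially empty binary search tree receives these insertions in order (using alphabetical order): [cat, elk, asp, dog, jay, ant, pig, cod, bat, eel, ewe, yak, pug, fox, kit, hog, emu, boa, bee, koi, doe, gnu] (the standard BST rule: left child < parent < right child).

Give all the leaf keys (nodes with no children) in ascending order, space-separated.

ant bee doe eel emu gnu koi pug

cat: root
elk: right child of cat (depth 1)
asp: left child of cat (depth 1)
dog: left child of elk (depth 2)
jay: right child of elk (depth 2)
ant: left child of asp (depth 2)
pig: right child of jay (depth 3)
cod: left child of dog (depth 3)
bat: right child of asp (depth 2)
eel: right child of dog (depth 3)
ewe: left child of jay (depth 3)
yak: right child of pig (depth 4)
pug: left child of yak (depth 5)
fox: right child of ewe (depth 4)
kit: left child of pig (depth 4)
hog: right child of fox (depth 5)
emu: left child of ewe (depth 4)
boa: right child of bat (depth 3)
bee: left child of boa (depth 4)
koi: right child of kit (depth 5)
doe: right child of cod (depth 4)
gnu: left child of hog (depth 6)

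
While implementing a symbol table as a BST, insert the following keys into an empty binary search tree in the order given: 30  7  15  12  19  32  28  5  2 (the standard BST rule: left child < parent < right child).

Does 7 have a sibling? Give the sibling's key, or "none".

Insert 30: tree is empty, so 30 becomes the root.
Insert 7: 7 < 30 → go left. Place as left child of 30.
Insert 15: 15 < 30 → go left; 15 > 7 → go right. Place as right child of 7.
Insert 12: 12 < 30 → go left; 12 > 7 → go right; 12 < 15 → go left. Place as left child of 15.
Insert 19: 19 < 30 → go left; 19 > 7 → go right; 19 > 15 → go right. Place as right child of 15.
Insert 32: 32 > 30 → go right. Place as right child of 30.
Insert 28: 28 < 30 → go left; 28 > 7 → go right; 28 > 15 → go right; 28 > 19 → go right. Place as right child of 19.
Insert 5: 5 < 30 → go left; 5 < 7 → go left. Place as left child of 7.
Insert 2: 2 < 30 → go left; 2 < 7 → go left; 2 < 5 → go left. Place as left child of 5.

7's parent is 30; the other child of 30 is 32.

32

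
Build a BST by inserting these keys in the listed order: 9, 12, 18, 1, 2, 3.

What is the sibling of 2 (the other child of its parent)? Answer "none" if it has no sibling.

9: root
12: right child of 9 (depth 1)
18: right child of 12 (depth 2)
1: left child of 9 (depth 1)
2: right child of 1 (depth 2)
3: right child of 2 (depth 3)

2's parent is 1, which has only one child.

none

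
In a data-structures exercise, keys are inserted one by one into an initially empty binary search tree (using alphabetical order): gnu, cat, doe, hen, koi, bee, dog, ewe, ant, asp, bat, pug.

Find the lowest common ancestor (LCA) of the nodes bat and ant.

ant

Insert gnu: tree is empty, so gnu becomes the root.
Insert cat: cat < gnu → go left. Place as left child of gnu.
Insert doe: doe < gnu → go left; doe > cat → go right. Place as right child of cat.
Insert hen: hen > gnu → go right. Place as right child of gnu.
Insert koi: koi > gnu → go right; koi > hen → go right. Place as right child of hen.
Insert bee: bee < gnu → go left; bee < cat → go left. Place as left child of cat.
Insert dog: dog < gnu → go left; dog > cat → go right; dog > doe → go right. Place as right child of doe.
Insert ewe: ewe < gnu → go left; ewe > cat → go right; ewe > doe → go right; ewe > dog → go right. Place as right child of dog.
Insert ant: ant < gnu → go left; ant < cat → go left; ant < bee → go left. Place as left child of bee.
Insert asp: asp < gnu → go left; asp < cat → go left; asp < bee → go left; asp > ant → go right. Place as right child of ant.
Insert bat: bat < gnu → go left; bat < cat → go left; bat < bee → go left; bat > ant → go right; bat > asp → go right. Place as right child of asp.
Insert pug: pug > gnu → go right; pug > hen → go right; pug > koi → go right. Place as right child of koi.

Path to bat: gnu → cat → bee → ant → asp → bat
Path to ant: gnu → cat → bee → ant
ant lies on both paths and is an ancestor of the other node.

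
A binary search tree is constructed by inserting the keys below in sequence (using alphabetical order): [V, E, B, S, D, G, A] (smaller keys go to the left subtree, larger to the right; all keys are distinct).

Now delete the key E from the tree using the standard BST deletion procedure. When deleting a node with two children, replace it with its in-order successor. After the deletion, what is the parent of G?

V: root
E: left child of V (depth 1)
B: left child of E (depth 2)
S: right child of E (depth 2)
D: right child of B (depth 3)
G: left child of S (depth 3)
A: left child of B (depth 3)

Delete E (two children — replace with in-order successor).
After deletion, G's parent is V.

V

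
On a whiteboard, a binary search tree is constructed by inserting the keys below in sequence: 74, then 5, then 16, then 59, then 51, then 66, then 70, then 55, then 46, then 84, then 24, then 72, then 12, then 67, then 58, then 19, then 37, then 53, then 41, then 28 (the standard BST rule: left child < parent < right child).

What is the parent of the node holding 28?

Resulting structure (node: left, right):
  74: L=5, R=84
  5: L=–, R=16
  16: L=12, R=59
  59: L=51, R=66
  51: L=46, R=55
  66: L=–, R=70
  70: L=67, R=72
  55: L=53, R=58
  46: L=24, R=–
  84: L=–, R=–
  24: L=19, R=37
  72: L=–, R=–
  12: L=–, R=–
  67: L=–, R=–
  58: L=–, R=–
  19: L=–, R=–
  37: L=28, R=41
  53: L=–, R=–
  41: L=–, R=–
  28: L=–, R=–

37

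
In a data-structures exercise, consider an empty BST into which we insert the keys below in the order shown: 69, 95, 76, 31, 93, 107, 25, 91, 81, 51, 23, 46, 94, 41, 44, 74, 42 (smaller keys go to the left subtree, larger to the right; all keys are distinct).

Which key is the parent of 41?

46

69: root
95: right child of 69 (depth 1)
76: left child of 95 (depth 2)
31: left child of 69 (depth 1)
93: right child of 76 (depth 3)
107: right child of 95 (depth 2)
25: left child of 31 (depth 2)
91: left child of 93 (depth 4)
81: left child of 91 (depth 5)
51: right child of 31 (depth 2)
23: left child of 25 (depth 3)
46: left child of 51 (depth 3)
94: right child of 93 (depth 4)
41: left child of 46 (depth 4)
44: right child of 41 (depth 5)
74: left child of 76 (depth 3)
42: left child of 44 (depth 6)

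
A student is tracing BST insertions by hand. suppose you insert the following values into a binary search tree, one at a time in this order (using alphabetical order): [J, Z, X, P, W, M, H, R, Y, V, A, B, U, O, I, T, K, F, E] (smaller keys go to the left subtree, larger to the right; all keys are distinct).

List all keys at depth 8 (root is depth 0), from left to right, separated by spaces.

T

J: root
Z: right child of J (depth 1)
X: left child of Z (depth 2)
P: left child of X (depth 3)
W: right child of P (depth 4)
M: left child of P (depth 4)
H: left child of J (depth 1)
R: left child of W (depth 5)
Y: right child of X (depth 3)
V: right child of R (depth 6)
A: left child of H (depth 2)
B: right child of A (depth 3)
U: left child of V (depth 7)
O: right child of M (depth 5)
I: right child of H (depth 2)
T: left child of U (depth 8)
K: left child of M (depth 5)
F: right child of B (depth 4)
E: left child of F (depth 5)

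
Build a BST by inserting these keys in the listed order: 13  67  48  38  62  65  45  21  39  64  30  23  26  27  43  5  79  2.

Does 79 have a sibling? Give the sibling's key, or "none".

Insert 13: tree is empty, so 13 becomes the root.
Insert 67: 67 > 13 → go right. Place as right child of 13.
Insert 48: 48 > 13 → go right; 48 < 67 → go left. Place as left child of 67.
Insert 38: 38 > 13 → go right; 38 < 67 → go left; 38 < 48 → go left. Place as left child of 48.
Insert 62: 62 > 13 → go right; 62 < 67 → go left; 62 > 48 → go right. Place as right child of 48.
Insert 65: 65 > 13 → go right; 65 < 67 → go left; 65 > 48 → go right; 65 > 62 → go right. Place as right child of 62.
Insert 45: 45 > 13 → go right; 45 < 67 → go left; 45 < 48 → go left; 45 > 38 → go right. Place as right child of 38.
Insert 21: 21 > 13 → go right; 21 < 67 → go left; 21 < 48 → go left; 21 < 38 → go left. Place as left child of 38.
Insert 39: 39 > 13 → go right; 39 < 67 → go left; 39 < 48 → go left; 39 > 38 → go right; 39 < 45 → go left. Place as left child of 45.
Insert 64: 64 > 13 → go right; 64 < 67 → go left; 64 > 48 → go right; 64 > 62 → go right; 64 < 65 → go left. Place as left child of 65.
Insert 30: 30 > 13 → go right; 30 < 67 → go left; 30 < 48 → go left; 30 < 38 → go left; 30 > 21 → go right. Place as right child of 21.
Insert 23: 23 > 13 → go right; 23 < 67 → go left; 23 < 48 → go left; 23 < 38 → go left; 23 > 21 → go right; 23 < 30 → go left. Place as left child of 30.
Insert 26: 26 > 13 → go right; 26 < 67 → go left; 26 < 48 → go left; 26 < 38 → go left; 26 > 21 → go right; 26 < 30 → go left; 26 > 23 → go right. Place as right child of 23.
Insert 27: 27 > 13 → go right; 27 < 67 → go left; 27 < 48 → go left; 27 < 38 → go left; 27 > 21 → go right; 27 < 30 → go left; 27 > 23 → go right; 27 > 26 → go right. Place as right child of 26.
Insert 43: 43 > 13 → go right; 43 < 67 → go left; 43 < 48 → go left; 43 > 38 → go right; 43 < 45 → go left; 43 > 39 → go right. Place as right child of 39.
Insert 5: 5 < 13 → go left. Place as left child of 13.
Insert 79: 79 > 13 → go right; 79 > 67 → go right. Place as right child of 67.
Insert 2: 2 < 13 → go left; 2 < 5 → go left. Place as left child of 5.

79's parent is 67; the other child of 67 is 48.

48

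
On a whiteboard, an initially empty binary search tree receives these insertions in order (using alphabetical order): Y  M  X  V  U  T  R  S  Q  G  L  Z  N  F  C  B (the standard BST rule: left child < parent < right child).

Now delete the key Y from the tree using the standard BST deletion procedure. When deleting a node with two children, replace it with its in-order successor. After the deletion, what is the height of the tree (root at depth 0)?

8

Insert Y: tree is empty, so Y becomes the root.
Insert M: M < Y → go left. Place as left child of Y.
Insert X: X < Y → go left; X > M → go right. Place as right child of M.
Insert V: V < Y → go left; V > M → go right; V < X → go left. Place as left child of X.
Insert U: U < Y → go left; U > M → go right; U < X → go left; U < V → go left. Place as left child of V.
Insert T: T < Y → go left; T > M → go right; T < X → go left; T < V → go left; T < U → go left. Place as left child of U.
Insert R: R < Y → go left; R > M → go right; R < X → go left; R < V → go left; R < U → go left; R < T → go left. Place as left child of T.
Insert S: S < Y → go left; S > M → go right; S < X → go left; S < V → go left; S < U → go left; S < T → go left; S > R → go right. Place as right child of R.
Insert Q: Q < Y → go left; Q > M → go right; Q < X → go left; Q < V → go left; Q < U → go left; Q < T → go left; Q < R → go left. Place as left child of R.
Insert G: G < Y → go left; G < M → go left. Place as left child of M.
Insert L: L < Y → go left; L < M → go left; L > G → go right. Place as right child of G.
Insert Z: Z > Y → go right. Place as right child of Y.
Insert N: N < Y → go left; N > M → go right; N < X → go left; N < V → go left; N < U → go left; N < T → go left; N < R → go left; N < Q → go left. Place as left child of Q.
Insert F: F < Y → go left; F < M → go left; F < G → go left. Place as left child of G.
Insert C: C < Y → go left; C < M → go left; C < G → go left; C < F → go left. Place as left child of F.
Insert B: B < Y → go left; B < M → go left; B < G → go left; B < F → go left; B < C → go left. Place as left child of C.

Delete Y (two children — replace with in-order successor).
After deletion, deepest node is N at depth 8.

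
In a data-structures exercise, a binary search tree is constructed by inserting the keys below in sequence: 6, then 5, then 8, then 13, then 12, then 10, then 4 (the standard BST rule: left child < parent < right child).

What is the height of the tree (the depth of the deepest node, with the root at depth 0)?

Insert 6: tree is empty, so 6 becomes the root.
Insert 5: 5 < 6 → go left. Place as left child of 6.
Insert 8: 8 > 6 → go right. Place as right child of 6.
Insert 13: 13 > 6 → go right; 13 > 8 → go right. Place as right child of 8.
Insert 12: 12 > 6 → go right; 12 > 8 → go right; 12 < 13 → go left. Place as left child of 13.
Insert 10: 10 > 6 → go right; 10 > 8 → go right; 10 < 13 → go left; 10 < 12 → go left. Place as left child of 12.
Insert 4: 4 < 6 → go left; 4 < 5 → go left. Place as left child of 5.

The deepest node is 10 at depth 4.

4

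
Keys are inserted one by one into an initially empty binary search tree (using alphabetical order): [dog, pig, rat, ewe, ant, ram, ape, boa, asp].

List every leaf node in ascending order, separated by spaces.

Resulting structure (node: left, right):
  dog: L=ant, R=pig
  pig: L=ewe, R=rat
  rat: L=ram, R=–
  ewe: L=–, R=–
  ant: L=–, R=ape
  ram: L=–, R=–
  ape: L=–, R=boa
  boa: L=asp, R=–
  asp: L=–, R=–

asp ewe ram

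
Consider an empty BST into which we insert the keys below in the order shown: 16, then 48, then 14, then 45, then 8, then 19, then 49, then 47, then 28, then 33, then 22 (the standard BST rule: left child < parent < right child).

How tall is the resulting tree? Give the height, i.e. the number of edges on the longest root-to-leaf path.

5

Insert 16: tree is empty, so 16 becomes the root.
Insert 48: 48 > 16 → go right. Place as right child of 16.
Insert 14: 14 < 16 → go left. Place as left child of 16.
Insert 45: 45 > 16 → go right; 45 < 48 → go left. Place as left child of 48.
Insert 8: 8 < 16 → go left; 8 < 14 → go left. Place as left child of 14.
Insert 19: 19 > 16 → go right; 19 < 48 → go left; 19 < 45 → go left. Place as left child of 45.
Insert 49: 49 > 16 → go right; 49 > 48 → go right. Place as right child of 48.
Insert 47: 47 > 16 → go right; 47 < 48 → go left; 47 > 45 → go right. Place as right child of 45.
Insert 28: 28 > 16 → go right; 28 < 48 → go left; 28 < 45 → go left; 28 > 19 → go right. Place as right child of 19.
Insert 33: 33 > 16 → go right; 33 < 48 → go left; 33 < 45 → go left; 33 > 19 → go right; 33 > 28 → go right. Place as right child of 28.
Insert 22: 22 > 16 → go right; 22 < 48 → go left; 22 < 45 → go left; 22 > 19 → go right; 22 < 28 → go left. Place as left child of 28.

The deepest node is 33 at depth 5.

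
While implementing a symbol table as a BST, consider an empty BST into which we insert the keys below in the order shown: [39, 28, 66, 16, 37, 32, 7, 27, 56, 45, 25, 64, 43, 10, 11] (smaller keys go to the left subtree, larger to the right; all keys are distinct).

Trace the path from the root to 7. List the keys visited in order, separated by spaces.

Resulting structure (node: left, right):
  39: L=28, R=66
  28: L=16, R=37
  66: L=56, R=–
  16: L=7, R=27
  37: L=32, R=–
  32: L=–, R=–
  7: L=–, R=10
  27: L=25, R=–
  56: L=45, R=64
  45: L=43, R=–
  25: L=–, R=–
  64: L=–, R=–
  43: L=–, R=–
  10: L=–, R=11
  11: L=–, R=–

39 28 16 7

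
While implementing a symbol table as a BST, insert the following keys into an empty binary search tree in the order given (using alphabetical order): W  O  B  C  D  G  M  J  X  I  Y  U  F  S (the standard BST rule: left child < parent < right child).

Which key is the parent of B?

W: root
O: left child of W (depth 1)
B: left child of O (depth 2)
C: right child of B (depth 3)
D: right child of C (depth 4)
G: right child of D (depth 5)
M: right child of G (depth 6)
J: left child of M (depth 7)
X: right child of W (depth 1)
I: left child of J (depth 8)
Y: right child of X (depth 2)
U: right child of O (depth 2)
F: left child of G (depth 6)
S: left child of U (depth 3)

O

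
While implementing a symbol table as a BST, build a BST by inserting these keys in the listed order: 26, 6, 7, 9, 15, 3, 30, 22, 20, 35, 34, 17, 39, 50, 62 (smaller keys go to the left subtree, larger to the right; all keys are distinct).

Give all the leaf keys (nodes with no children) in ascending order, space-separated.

Resulting structure (node: left, right):
  26: L=6, R=30
  6: L=3, R=7
  7: L=–, R=9
  9: L=–, R=15
  15: L=–, R=22
  3: L=–, R=–
  30: L=–, R=35
  22: L=20, R=–
  20: L=17, R=–
  35: L=34, R=39
  34: L=–, R=–
  17: L=–, R=–
  39: L=–, R=50
  50: L=–, R=62
  62: L=–, R=–

3 17 34 62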